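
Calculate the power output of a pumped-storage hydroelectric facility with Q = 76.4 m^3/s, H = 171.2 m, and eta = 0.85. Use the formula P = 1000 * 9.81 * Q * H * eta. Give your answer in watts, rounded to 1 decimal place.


Apply the hydropower formula P = rho * g * Q * H * eta
rho * g = 1000 * 9.81 = 9810.0
P = 9810.0 * 76.4 * 171.2 * 0.85
P = 109064911.7 W

109064911.7


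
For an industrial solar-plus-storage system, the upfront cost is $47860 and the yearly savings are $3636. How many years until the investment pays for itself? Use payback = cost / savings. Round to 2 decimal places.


Simple payback period = initial cost / annual savings
Payback = 47860 / 3636
Payback = 13.16 years

13.16


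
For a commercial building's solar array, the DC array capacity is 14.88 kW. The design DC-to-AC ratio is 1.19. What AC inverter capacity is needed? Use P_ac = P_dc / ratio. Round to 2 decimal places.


The inverter AC capacity is determined by the DC/AC ratio.
Given: P_dc = 14.88 kW, DC/AC ratio = 1.19
P_ac = P_dc / ratio = 14.88 / 1.19
P_ac = 12.50 kW

12.50


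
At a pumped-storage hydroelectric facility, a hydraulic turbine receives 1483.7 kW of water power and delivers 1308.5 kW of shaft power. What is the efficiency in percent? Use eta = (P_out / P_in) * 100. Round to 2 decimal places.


Turbine efficiency = (output power / input power) * 100
eta = (1308.5 / 1483.7) * 100
eta = 88.19%

88.19


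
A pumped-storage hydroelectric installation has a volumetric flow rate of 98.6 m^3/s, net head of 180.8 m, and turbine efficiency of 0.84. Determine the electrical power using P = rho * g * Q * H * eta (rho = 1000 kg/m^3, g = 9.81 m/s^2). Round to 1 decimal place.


Apply the hydropower formula P = rho * g * Q * H * eta
rho * g = 1000 * 9.81 = 9810.0
P = 9810.0 * 98.6 * 180.8 * 0.84
P = 146900622.0 W

146900622.0


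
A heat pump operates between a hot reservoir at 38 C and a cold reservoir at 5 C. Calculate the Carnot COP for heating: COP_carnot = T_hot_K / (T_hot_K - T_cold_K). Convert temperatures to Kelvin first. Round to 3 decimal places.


Convert to Kelvin:
  T_hot = 38 + 273.15 = 311.15 K
  T_cold = 5 + 273.15 = 278.15 K
Apply Carnot COP formula:
  COP = T_hot_K / (T_hot_K - T_cold_K) = 311.15 / 33.0
  COP = 9.429

9.429


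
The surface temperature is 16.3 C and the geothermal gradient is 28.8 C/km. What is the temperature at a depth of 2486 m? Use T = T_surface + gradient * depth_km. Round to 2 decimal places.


Convert depth to km: 2486 / 1000 = 2.486 km
Temperature increase = gradient * depth_km = 28.8 * 2.486 = 71.6 C
Temperature at depth = T_surface + delta_T = 16.3 + 71.6
T = 87.90 C

87.90


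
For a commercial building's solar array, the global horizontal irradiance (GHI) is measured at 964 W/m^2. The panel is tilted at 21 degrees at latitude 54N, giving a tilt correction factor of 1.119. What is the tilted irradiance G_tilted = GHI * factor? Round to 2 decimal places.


Identify the given values:
  GHI = 964 W/m^2, tilt correction factor = 1.119
Apply the formula G_tilted = GHI * factor:
  G_tilted = 964 * 1.119
  G_tilted = 1078.72 W/m^2

1078.72


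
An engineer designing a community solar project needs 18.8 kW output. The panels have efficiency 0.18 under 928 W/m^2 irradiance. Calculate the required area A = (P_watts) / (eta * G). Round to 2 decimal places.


Convert target power to watts: P = 18.8 * 1000 = 18800.0 W
Compute denominator: eta * G = 0.18 * 928 = 167.04
Required area A = P / (eta * G) = 18800.0 / 167.04
A = 112.55 m^2

112.55


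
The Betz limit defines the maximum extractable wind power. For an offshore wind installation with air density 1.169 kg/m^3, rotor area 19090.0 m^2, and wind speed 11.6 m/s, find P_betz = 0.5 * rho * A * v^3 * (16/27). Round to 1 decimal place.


The Betz coefficient Cp_max = 16/27 = 0.5926
v^3 = 11.6^3 = 1560.896
P_betz = 0.5 * rho * A * v^3 * Cp_max
P_betz = 0.5 * 1.169 * 19090.0 * 1560.896 * 0.5926
P_betz = 10320972.7 W

10320972.7


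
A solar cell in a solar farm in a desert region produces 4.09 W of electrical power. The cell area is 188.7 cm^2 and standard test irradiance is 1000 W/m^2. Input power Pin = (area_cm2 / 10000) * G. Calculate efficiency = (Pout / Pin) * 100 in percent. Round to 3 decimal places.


First compute the input power:
  Pin = area_cm2 / 10000 * G = 188.7 / 10000 * 1000 = 18.87 W
Then compute efficiency:
  Efficiency = (Pout / Pin) * 100 = (4.09 / 18.87) * 100
  Efficiency = 21.675%

21.675


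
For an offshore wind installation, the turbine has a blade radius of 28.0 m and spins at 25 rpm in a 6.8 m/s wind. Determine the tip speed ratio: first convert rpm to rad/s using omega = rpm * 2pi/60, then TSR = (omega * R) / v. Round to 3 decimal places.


Convert rotational speed to rad/s:
  omega = 25 * 2 * pi / 60 = 2.618 rad/s
Compute tip speed:
  v_tip = omega * R = 2.618 * 28.0 = 73.304 m/s
Tip speed ratio:
  TSR = v_tip / v_wind = 73.304 / 6.8 = 10.780

10.780


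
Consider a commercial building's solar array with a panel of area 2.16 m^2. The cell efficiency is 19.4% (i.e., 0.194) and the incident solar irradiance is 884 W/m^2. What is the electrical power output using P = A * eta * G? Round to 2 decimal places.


Use the solar power formula P = A * eta * G.
Given: A = 2.16 m^2, eta = 0.194, G = 884 W/m^2
P = 2.16 * 0.194 * 884
P = 370.43 W

370.43


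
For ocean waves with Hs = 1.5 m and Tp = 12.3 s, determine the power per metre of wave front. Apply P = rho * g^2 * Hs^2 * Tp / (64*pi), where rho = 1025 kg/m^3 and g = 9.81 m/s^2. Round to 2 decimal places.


Apply wave power formula:
  g^2 = 9.81^2 = 96.2361
  Hs^2 = 1.5^2 = 2.25
  Numerator = rho * g^2 * Hs^2 * Tp = 1025 * 96.2361 * 2.25 * 12.3 = 2729917.42
  Denominator = 64 * pi = 201.0619
  P = 2729917.42 / 201.0619 = 13577.50 W/m

13577.50


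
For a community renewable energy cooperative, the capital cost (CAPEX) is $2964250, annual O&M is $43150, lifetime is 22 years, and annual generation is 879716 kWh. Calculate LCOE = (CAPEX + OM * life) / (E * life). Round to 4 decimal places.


Total cost = CAPEX + OM * lifetime = 2964250 + 43150 * 22 = 2964250 + 949300 = 3913550
Total generation = annual * lifetime = 879716 * 22 = 19353752 kWh
LCOE = 3913550 / 19353752
LCOE = 0.2022 $/kWh

0.2022


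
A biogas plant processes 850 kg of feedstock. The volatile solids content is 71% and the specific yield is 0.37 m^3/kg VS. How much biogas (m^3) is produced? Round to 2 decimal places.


Compute volatile solids:
  VS = mass * VS_fraction = 850 * 0.71 = 603.5 kg
Calculate biogas volume:
  Biogas = VS * specific_yield = 603.5 * 0.37
  Biogas = 223.30 m^3

223.30


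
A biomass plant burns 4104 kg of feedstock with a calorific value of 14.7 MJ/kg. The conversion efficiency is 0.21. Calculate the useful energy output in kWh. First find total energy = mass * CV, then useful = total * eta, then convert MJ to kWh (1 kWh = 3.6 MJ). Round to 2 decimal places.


Total energy = mass * CV = 4104 * 14.7 = 60328.8 MJ
Useful energy = total * eta = 60328.8 * 0.21 = 12669.05 MJ
Convert to kWh: 12669.05 / 3.6
Useful energy = 3519.18 kWh

3519.18


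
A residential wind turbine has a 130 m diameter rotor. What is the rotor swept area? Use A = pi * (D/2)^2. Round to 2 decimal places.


Compute the rotor radius:
  r = D / 2 = 130 / 2 = 65.0 m
Calculate swept area:
  A = pi * r^2 = pi * 65.0^2
  A = 13273.23 m^2

13273.23


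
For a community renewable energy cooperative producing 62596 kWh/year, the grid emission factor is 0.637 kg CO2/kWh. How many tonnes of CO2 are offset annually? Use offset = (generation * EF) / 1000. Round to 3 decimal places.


CO2 offset in kg = generation * emission_factor
CO2 offset = 62596 * 0.637 = 39873.65 kg
Convert to tonnes:
  CO2 offset = 39873.65 / 1000 = 39.874 tonnes

39.874


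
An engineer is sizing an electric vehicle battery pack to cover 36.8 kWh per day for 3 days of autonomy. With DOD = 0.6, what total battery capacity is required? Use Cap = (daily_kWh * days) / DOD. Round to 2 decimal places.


Total energy needed = daily * days = 36.8 * 3 = 110.4 kWh
Account for depth of discharge:
  Cap = total_energy / DOD = 110.4 / 0.6
  Cap = 184.00 kWh

184.00


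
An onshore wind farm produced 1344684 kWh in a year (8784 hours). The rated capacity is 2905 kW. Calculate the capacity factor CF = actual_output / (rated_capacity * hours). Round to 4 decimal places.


Capacity factor = actual output / maximum possible output
Maximum possible = rated * hours = 2905 * 8784 = 25517520 kWh
CF = 1344684 / 25517520
CF = 0.0527

0.0527


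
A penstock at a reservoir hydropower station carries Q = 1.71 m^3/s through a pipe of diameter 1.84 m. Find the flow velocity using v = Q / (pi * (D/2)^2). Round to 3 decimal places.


Compute pipe cross-sectional area:
  A = pi * (D/2)^2 = pi * (1.84/2)^2 = 2.659 m^2
Calculate velocity:
  v = Q / A = 1.71 / 2.659
  v = 0.643 m/s

0.643


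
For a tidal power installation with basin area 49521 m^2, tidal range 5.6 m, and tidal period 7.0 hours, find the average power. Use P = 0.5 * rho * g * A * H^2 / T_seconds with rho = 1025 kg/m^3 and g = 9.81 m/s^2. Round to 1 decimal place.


Convert period to seconds: T = 7.0 * 3600 = 25200.0 s
H^2 = 5.6^2 = 31.36
P = 0.5 * rho * g * A * H^2 / T
P = 0.5 * 1025 * 9.81 * 49521 * 31.36 / 25200.0
P = 309833.1 W

309833.1


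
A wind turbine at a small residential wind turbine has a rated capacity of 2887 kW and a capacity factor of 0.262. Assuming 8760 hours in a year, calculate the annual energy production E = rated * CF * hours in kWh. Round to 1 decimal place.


Annual energy = rated_kW * capacity_factor * hours_per_year
Given: P_rated = 2887 kW, CF = 0.262, hours = 8760
E = 2887 * 0.262 * 8760
E = 6626011.4 kWh

6626011.4


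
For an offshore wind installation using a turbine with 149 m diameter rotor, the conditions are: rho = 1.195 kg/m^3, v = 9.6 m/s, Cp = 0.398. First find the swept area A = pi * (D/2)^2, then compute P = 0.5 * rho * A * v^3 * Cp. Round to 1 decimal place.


Step 1 -- Compute swept area:
  A = pi * (D/2)^2 = pi * (149/2)^2 = 17436.62 m^2
Step 2 -- Apply wind power equation:
  P = 0.5 * rho * A * v^3 * Cp
  v^3 = 9.6^3 = 884.736
  P = 0.5 * 1.195 * 17436.62 * 884.736 * 0.398
  P = 3668572.4 W

3668572.4


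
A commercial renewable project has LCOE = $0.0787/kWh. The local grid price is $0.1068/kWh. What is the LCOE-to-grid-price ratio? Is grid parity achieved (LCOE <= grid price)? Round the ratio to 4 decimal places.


Compare LCOE to grid price:
  LCOE = $0.0787/kWh, Grid price = $0.1068/kWh
  Ratio = LCOE / grid_price = 0.0787 / 0.1068 = 0.7369
  Grid parity achieved (ratio <= 1)? yes

0.7369


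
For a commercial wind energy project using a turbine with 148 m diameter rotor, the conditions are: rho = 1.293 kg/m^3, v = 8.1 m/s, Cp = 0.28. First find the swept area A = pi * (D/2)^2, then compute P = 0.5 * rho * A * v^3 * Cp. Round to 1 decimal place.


Step 1 -- Compute swept area:
  A = pi * (D/2)^2 = pi * (148/2)^2 = 17203.36 m^2
Step 2 -- Apply wind power equation:
  P = 0.5 * rho * A * v^3 * Cp
  v^3 = 8.1^3 = 531.441
  P = 0.5 * 1.293 * 17203.36 * 531.441 * 0.28
  P = 1654988.3 W

1654988.3


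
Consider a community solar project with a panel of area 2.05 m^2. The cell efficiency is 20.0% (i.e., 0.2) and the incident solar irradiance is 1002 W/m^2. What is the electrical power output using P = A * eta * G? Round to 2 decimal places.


Use the solar power formula P = A * eta * G.
Given: A = 2.05 m^2, eta = 0.2, G = 1002 W/m^2
P = 2.05 * 0.2 * 1002
P = 410.82 W

410.82


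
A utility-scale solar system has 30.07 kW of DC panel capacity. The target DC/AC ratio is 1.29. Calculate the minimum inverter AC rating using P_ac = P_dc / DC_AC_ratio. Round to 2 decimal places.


The inverter AC capacity is determined by the DC/AC ratio.
Given: P_dc = 30.07 kW, DC/AC ratio = 1.29
P_ac = P_dc / ratio = 30.07 / 1.29
P_ac = 23.31 kW

23.31


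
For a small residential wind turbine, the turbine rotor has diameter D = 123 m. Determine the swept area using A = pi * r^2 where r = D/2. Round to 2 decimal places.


Compute the rotor radius:
  r = D / 2 = 123 / 2 = 61.5 m
Calculate swept area:
  A = pi * r^2 = pi * 61.5^2
  A = 11882.29 m^2

11882.29


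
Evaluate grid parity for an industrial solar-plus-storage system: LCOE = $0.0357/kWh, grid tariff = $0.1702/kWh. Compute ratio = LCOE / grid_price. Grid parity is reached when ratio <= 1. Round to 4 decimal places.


Compare LCOE to grid price:
  LCOE = $0.0357/kWh, Grid price = $0.1702/kWh
  Ratio = LCOE / grid_price = 0.0357 / 0.1702 = 0.2098
  Grid parity achieved (ratio <= 1)? yes

0.2098


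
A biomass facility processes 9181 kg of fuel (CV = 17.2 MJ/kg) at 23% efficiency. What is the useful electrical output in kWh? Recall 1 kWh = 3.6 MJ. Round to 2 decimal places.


Total energy = mass * CV = 9181 * 17.2 = 157913.2 MJ
Useful energy = total * eta = 157913.2 * 0.23 = 36320.04 MJ
Convert to kWh: 36320.04 / 3.6
Useful energy = 10088.90 kWh

10088.90


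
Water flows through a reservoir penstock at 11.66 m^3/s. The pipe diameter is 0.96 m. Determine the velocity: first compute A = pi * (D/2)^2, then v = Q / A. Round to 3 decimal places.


Compute pipe cross-sectional area:
  A = pi * (D/2)^2 = pi * (0.96/2)^2 = 0.7238 m^2
Calculate velocity:
  v = Q / A = 11.66 / 0.7238
  v = 16.109 m/s

16.109


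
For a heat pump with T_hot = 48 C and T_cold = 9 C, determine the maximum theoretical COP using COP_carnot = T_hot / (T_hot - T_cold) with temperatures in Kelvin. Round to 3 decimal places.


Convert to Kelvin:
  T_hot = 48 + 273.15 = 321.15 K
  T_cold = 9 + 273.15 = 282.15 K
Apply Carnot COP formula:
  COP = T_hot_K / (T_hot_K - T_cold_K) = 321.15 / 39.0
  COP = 8.235

8.235


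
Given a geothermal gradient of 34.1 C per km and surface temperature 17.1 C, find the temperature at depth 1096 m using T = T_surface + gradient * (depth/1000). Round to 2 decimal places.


Convert depth to km: 1096 / 1000 = 1.096 km
Temperature increase = gradient * depth_km = 34.1 * 1.096 = 37.37 C
Temperature at depth = T_surface + delta_T = 17.1 + 37.37
T = 54.47 C

54.47


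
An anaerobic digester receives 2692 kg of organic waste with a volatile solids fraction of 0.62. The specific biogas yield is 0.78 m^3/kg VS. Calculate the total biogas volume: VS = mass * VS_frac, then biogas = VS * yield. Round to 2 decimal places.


Compute volatile solids:
  VS = mass * VS_fraction = 2692 * 0.62 = 1669.04 kg
Calculate biogas volume:
  Biogas = VS * specific_yield = 1669.04 * 0.78
  Biogas = 1301.85 m^3

1301.85


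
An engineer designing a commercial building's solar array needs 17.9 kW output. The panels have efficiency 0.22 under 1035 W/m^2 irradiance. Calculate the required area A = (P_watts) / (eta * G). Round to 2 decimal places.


Convert target power to watts: P = 17.9 * 1000 = 17900.0 W
Compute denominator: eta * G = 0.22 * 1035 = 227.7
Required area A = P / (eta * G) = 17900.0 / 227.7
A = 78.61 m^2

78.61


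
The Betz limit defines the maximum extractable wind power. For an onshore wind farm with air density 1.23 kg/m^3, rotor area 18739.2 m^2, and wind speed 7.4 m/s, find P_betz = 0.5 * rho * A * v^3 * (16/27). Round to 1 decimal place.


The Betz coefficient Cp_max = 16/27 = 0.5926
v^3 = 7.4^3 = 405.224
P_betz = 0.5 * rho * A * v^3 * Cp_max
P_betz = 0.5 * 1.23 * 18739.2 * 405.224 * 0.5926
P_betz = 2767435.7 W

2767435.7


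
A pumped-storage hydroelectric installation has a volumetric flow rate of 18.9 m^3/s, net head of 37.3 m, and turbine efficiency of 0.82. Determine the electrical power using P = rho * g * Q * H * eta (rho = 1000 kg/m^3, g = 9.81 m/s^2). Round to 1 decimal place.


Apply the hydropower formula P = rho * g * Q * H * eta
rho * g = 1000 * 9.81 = 9810.0
P = 9810.0 * 18.9 * 37.3 * 0.82
P = 5670919.7 W

5670919.7


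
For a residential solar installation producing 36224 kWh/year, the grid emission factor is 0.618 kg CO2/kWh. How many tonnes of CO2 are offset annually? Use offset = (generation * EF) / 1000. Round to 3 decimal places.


CO2 offset in kg = generation * emission_factor
CO2 offset = 36224 * 0.618 = 22386.43 kg
Convert to tonnes:
  CO2 offset = 22386.43 / 1000 = 22.386 tonnes

22.386


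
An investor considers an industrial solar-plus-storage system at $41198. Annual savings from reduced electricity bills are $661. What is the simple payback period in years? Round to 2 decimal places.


Simple payback period = initial cost / annual savings
Payback = 41198 / 661
Payback = 62.33 years

62.33


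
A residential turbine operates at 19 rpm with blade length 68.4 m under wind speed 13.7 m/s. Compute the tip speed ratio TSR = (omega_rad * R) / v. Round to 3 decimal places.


Convert rotational speed to rad/s:
  omega = 19 * 2 * pi / 60 = 1.9897 rad/s
Compute tip speed:
  v_tip = omega * R = 1.9897 * 68.4 = 136.094 m/s
Tip speed ratio:
  TSR = v_tip / v_wind = 136.094 / 13.7 = 9.934

9.934


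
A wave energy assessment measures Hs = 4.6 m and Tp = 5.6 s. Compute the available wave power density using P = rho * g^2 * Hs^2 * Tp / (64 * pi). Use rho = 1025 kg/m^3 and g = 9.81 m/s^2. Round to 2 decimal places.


Apply wave power formula:
  g^2 = 9.81^2 = 96.2361
  Hs^2 = 4.6^2 = 21.16
  Numerator = rho * g^2 * Hs^2 * Tp = 1025 * 96.2361 * 21.16 * 5.6 = 11688682.73
  Denominator = 64 * pi = 201.0619
  P = 11688682.73 / 201.0619 = 58134.74 W/m

58134.74


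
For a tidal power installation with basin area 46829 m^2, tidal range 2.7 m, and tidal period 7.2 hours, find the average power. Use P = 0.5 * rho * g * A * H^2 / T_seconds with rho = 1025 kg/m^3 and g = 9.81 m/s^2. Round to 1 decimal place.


Convert period to seconds: T = 7.2 * 3600 = 25920.0 s
H^2 = 2.7^2 = 7.29
P = 0.5 * rho * g * A * H^2 / T
P = 0.5 * 1025 * 9.81 * 46829 * 7.29 / 25920.0
P = 66217.1 W

66217.1


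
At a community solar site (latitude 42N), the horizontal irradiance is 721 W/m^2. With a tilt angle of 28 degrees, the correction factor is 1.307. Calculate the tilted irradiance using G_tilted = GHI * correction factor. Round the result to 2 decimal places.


Identify the given values:
  GHI = 721 W/m^2, tilt correction factor = 1.307
Apply the formula G_tilted = GHI * factor:
  G_tilted = 721 * 1.307
  G_tilted = 942.35 W/m^2

942.35


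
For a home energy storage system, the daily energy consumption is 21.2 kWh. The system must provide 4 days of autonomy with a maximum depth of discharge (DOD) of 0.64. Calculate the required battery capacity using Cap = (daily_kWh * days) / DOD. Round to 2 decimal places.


Total energy needed = daily * days = 21.2 * 4 = 84.8 kWh
Account for depth of discharge:
  Cap = total_energy / DOD = 84.8 / 0.64
  Cap = 132.50 kWh

132.50


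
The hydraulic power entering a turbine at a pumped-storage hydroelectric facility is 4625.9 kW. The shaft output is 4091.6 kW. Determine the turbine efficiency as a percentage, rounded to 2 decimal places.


Turbine efficiency = (output power / input power) * 100
eta = (4091.6 / 4625.9) * 100
eta = 88.45%

88.45


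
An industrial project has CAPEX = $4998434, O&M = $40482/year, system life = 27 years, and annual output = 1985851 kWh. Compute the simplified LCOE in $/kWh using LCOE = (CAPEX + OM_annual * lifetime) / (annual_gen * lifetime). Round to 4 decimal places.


Total cost = CAPEX + OM * lifetime = 4998434 + 40482 * 27 = 4998434 + 1093014 = 6091448
Total generation = annual * lifetime = 1985851 * 27 = 53617977 kWh
LCOE = 6091448 / 53617977
LCOE = 0.1136 $/kWh

0.1136


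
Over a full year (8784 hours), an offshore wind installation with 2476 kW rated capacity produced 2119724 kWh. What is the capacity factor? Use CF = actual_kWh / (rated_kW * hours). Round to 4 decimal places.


Capacity factor = actual output / maximum possible output
Maximum possible = rated * hours = 2476 * 8784 = 21749184 kWh
CF = 2119724 / 21749184
CF = 0.0975

0.0975


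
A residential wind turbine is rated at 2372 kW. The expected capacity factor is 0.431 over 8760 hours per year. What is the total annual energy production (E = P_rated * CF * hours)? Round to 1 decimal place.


Annual energy = rated_kW * capacity_factor * hours_per_year
Given: P_rated = 2372 kW, CF = 0.431, hours = 8760
E = 2372 * 0.431 * 8760
E = 8955628.3 kWh

8955628.3


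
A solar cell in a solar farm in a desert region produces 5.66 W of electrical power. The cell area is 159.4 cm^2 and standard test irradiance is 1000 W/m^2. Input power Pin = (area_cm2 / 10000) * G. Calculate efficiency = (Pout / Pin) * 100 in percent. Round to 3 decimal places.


First compute the input power:
  Pin = area_cm2 / 10000 * G = 159.4 / 10000 * 1000 = 15.94 W
Then compute efficiency:
  Efficiency = (Pout / Pin) * 100 = (5.66 / 15.94) * 100
  Efficiency = 35.508%

35.508


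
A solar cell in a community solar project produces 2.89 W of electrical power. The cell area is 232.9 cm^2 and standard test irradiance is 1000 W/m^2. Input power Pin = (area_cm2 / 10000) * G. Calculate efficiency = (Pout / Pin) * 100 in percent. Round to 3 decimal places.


First compute the input power:
  Pin = area_cm2 / 10000 * G = 232.9 / 10000 * 1000 = 23.29 W
Then compute efficiency:
  Efficiency = (Pout / Pin) * 100 = (2.89 / 23.29) * 100
  Efficiency = 12.409%

12.409


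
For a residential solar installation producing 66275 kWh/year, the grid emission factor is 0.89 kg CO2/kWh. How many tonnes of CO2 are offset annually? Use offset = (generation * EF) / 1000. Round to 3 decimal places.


CO2 offset in kg = generation * emission_factor
CO2 offset = 66275 * 0.89 = 58984.75 kg
Convert to tonnes:
  CO2 offset = 58984.75 / 1000 = 58.985 tonnes

58.985


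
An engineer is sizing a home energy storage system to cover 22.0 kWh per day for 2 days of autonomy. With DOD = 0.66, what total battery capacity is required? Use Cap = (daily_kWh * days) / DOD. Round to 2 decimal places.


Total energy needed = daily * days = 22.0 * 2 = 44.0 kWh
Account for depth of discharge:
  Cap = total_energy / DOD = 44.0 / 0.66
  Cap = 66.67 kWh

66.67


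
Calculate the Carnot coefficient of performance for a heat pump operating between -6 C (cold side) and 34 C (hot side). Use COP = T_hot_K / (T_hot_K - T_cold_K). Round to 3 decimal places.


Convert to Kelvin:
  T_hot = 34 + 273.15 = 307.15 K
  T_cold = -6 + 273.15 = 267.15 K
Apply Carnot COP formula:
  COP = T_hot_K / (T_hot_K - T_cold_K) = 307.15 / 40.0
  COP = 7.679

7.679


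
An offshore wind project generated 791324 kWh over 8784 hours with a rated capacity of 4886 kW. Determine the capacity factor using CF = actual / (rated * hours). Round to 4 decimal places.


Capacity factor = actual output / maximum possible output
Maximum possible = rated * hours = 4886 * 8784 = 42918624 kWh
CF = 791324 / 42918624
CF = 0.0184

0.0184


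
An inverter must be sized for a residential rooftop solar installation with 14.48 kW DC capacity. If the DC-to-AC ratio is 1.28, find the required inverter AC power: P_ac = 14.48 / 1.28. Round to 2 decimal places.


The inverter AC capacity is determined by the DC/AC ratio.
Given: P_dc = 14.48 kW, DC/AC ratio = 1.28
P_ac = P_dc / ratio = 14.48 / 1.28
P_ac = 11.31 kW

11.31


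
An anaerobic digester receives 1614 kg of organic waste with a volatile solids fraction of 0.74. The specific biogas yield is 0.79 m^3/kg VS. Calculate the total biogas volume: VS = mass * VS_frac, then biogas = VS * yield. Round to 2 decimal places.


Compute volatile solids:
  VS = mass * VS_fraction = 1614 * 0.74 = 1194.36 kg
Calculate biogas volume:
  Biogas = VS * specific_yield = 1194.36 * 0.79
  Biogas = 943.54 m^3

943.54


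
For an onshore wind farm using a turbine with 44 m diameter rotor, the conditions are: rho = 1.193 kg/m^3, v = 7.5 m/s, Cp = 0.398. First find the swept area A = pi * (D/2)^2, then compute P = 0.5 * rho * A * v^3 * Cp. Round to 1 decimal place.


Step 1 -- Compute swept area:
  A = pi * (D/2)^2 = pi * (44/2)^2 = 1520.53 m^2
Step 2 -- Apply wind power equation:
  P = 0.5 * rho * A * v^3 * Cp
  v^3 = 7.5^3 = 421.875
  P = 0.5 * 1.193 * 1520.53 * 421.875 * 0.398
  P = 152290.4 W

152290.4


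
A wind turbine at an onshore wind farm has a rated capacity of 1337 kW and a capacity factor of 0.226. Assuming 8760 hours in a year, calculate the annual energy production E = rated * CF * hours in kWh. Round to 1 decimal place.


Annual energy = rated_kW * capacity_factor * hours_per_year
Given: P_rated = 1337 kW, CF = 0.226, hours = 8760
E = 1337 * 0.226 * 8760
E = 2646939.1 kWh

2646939.1


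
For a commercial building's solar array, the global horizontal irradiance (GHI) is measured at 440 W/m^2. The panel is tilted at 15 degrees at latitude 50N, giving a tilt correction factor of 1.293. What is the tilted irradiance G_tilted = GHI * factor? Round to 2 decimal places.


Identify the given values:
  GHI = 440 W/m^2, tilt correction factor = 1.293
Apply the formula G_tilted = GHI * factor:
  G_tilted = 440 * 1.293
  G_tilted = 568.92 W/m^2

568.92


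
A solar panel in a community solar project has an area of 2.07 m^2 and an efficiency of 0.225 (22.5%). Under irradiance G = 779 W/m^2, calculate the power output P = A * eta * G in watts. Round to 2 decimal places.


Use the solar power formula P = A * eta * G.
Given: A = 2.07 m^2, eta = 0.225, G = 779 W/m^2
P = 2.07 * 0.225 * 779
P = 362.82 W

362.82


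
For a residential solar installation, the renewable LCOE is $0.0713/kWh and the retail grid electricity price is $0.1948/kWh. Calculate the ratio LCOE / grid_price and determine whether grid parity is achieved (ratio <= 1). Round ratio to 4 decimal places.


Compare LCOE to grid price:
  LCOE = $0.0713/kWh, Grid price = $0.1948/kWh
  Ratio = LCOE / grid_price = 0.0713 / 0.1948 = 0.3660
  Grid parity achieved (ratio <= 1)? yes

0.3660


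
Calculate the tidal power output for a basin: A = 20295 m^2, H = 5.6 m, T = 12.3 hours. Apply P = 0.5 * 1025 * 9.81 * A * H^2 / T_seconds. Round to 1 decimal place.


Convert period to seconds: T = 12.3 * 3600 = 44280.0 s
H^2 = 5.6^2 = 31.36
P = 0.5 * rho * g * A * H^2 / T
P = 0.5 * 1025 * 9.81 * 20295 * 31.36 / 44280.0
P = 72263.7 W

72263.7


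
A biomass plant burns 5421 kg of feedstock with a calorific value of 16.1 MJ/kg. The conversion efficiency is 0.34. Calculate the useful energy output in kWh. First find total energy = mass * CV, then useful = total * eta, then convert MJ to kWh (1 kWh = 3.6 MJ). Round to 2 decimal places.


Total energy = mass * CV = 5421 * 16.1 = 87278.1 MJ
Useful energy = total * eta = 87278.1 * 0.34 = 29674.55 MJ
Convert to kWh: 29674.55 / 3.6
Useful energy = 8242.93 kWh

8242.93


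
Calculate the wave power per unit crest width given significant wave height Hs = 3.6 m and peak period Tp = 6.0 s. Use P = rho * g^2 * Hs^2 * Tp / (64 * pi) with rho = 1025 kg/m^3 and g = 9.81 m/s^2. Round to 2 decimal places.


Apply wave power formula:
  g^2 = 9.81^2 = 96.2361
  Hs^2 = 3.6^2 = 12.96
  Numerator = rho * g^2 * Hs^2 * Tp = 1025 * 96.2361 * 12.96 * 6.0 = 7670402.11
  Denominator = 64 * pi = 201.0619
  P = 7670402.11 / 201.0619 = 38149.45 W/m

38149.45


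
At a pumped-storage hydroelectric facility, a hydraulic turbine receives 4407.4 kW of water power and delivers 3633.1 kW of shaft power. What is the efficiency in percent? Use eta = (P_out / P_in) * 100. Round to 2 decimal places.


Turbine efficiency = (output power / input power) * 100
eta = (3633.1 / 4407.4) * 100
eta = 82.43%

82.43


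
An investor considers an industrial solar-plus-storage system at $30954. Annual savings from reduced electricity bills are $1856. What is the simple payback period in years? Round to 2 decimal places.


Simple payback period = initial cost / annual savings
Payback = 30954 / 1856
Payback = 16.68 years

16.68


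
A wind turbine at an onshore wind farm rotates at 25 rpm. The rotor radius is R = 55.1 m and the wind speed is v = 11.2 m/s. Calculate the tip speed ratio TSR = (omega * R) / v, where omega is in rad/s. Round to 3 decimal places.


Convert rotational speed to rad/s:
  omega = 25 * 2 * pi / 60 = 2.618 rad/s
Compute tip speed:
  v_tip = omega * R = 2.618 * 55.1 = 144.251 m/s
Tip speed ratio:
  TSR = v_tip / v_wind = 144.251 / 11.2 = 12.880

12.880


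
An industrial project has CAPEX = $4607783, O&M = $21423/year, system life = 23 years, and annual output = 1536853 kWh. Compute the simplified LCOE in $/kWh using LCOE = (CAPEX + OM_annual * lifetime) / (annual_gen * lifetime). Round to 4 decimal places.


Total cost = CAPEX + OM * lifetime = 4607783 + 21423 * 23 = 4607783 + 492729 = 5100512
Total generation = annual * lifetime = 1536853 * 23 = 35347619 kWh
LCOE = 5100512 / 35347619
LCOE = 0.1443 $/kWh

0.1443


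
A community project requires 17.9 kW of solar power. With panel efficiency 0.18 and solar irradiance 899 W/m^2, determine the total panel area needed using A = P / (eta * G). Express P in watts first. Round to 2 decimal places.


Convert target power to watts: P = 17.9 * 1000 = 17900.0 W
Compute denominator: eta * G = 0.18 * 899 = 161.82
Required area A = P / (eta * G) = 17900.0 / 161.82
A = 110.62 m^2

110.62


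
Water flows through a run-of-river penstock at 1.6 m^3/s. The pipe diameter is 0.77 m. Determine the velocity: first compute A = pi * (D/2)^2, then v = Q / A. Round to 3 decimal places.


Compute pipe cross-sectional area:
  A = pi * (D/2)^2 = pi * (0.77/2)^2 = 0.4657 m^2
Calculate velocity:
  v = Q / A = 1.6 / 0.4657
  v = 3.436 m/s

3.436


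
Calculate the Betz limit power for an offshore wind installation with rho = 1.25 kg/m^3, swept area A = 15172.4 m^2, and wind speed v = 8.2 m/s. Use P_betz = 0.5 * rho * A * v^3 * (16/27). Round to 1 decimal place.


The Betz coefficient Cp_max = 16/27 = 0.5926
v^3 = 8.2^3 = 551.368
P_betz = 0.5 * rho * A * v^3 * Cp_max
P_betz = 0.5 * 1.25 * 15172.4 * 551.368 * 0.5926
P_betz = 3098361.4 W

3098361.4


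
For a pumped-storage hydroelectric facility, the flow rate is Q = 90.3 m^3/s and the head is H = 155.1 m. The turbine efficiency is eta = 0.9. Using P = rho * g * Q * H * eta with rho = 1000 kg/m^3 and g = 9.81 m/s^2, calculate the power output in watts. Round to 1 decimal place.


Apply the hydropower formula P = rho * g * Q * H * eta
rho * g = 1000 * 9.81 = 9810.0
P = 9810.0 * 90.3 * 155.1 * 0.9
P = 123654824.4 W

123654824.4


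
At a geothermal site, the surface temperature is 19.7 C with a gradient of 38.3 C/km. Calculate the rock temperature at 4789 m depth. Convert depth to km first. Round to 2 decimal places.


Convert depth to km: 4789 / 1000 = 4.789 km
Temperature increase = gradient * depth_km = 38.3 * 4.789 = 183.42 C
Temperature at depth = T_surface + delta_T = 19.7 + 183.42
T = 203.12 C

203.12


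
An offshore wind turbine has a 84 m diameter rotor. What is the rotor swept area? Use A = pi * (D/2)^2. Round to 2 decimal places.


Compute the rotor radius:
  r = D / 2 = 84 / 2 = 42.0 m
Calculate swept area:
  A = pi * r^2 = pi * 42.0^2
  A = 5541.77 m^2

5541.77


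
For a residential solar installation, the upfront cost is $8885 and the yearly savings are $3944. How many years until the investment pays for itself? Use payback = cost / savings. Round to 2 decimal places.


Simple payback period = initial cost / annual savings
Payback = 8885 / 3944
Payback = 2.25 years

2.25


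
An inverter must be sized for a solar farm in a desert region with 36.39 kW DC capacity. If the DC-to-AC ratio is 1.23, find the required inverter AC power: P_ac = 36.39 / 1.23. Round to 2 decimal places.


The inverter AC capacity is determined by the DC/AC ratio.
Given: P_dc = 36.39 kW, DC/AC ratio = 1.23
P_ac = P_dc / ratio = 36.39 / 1.23
P_ac = 29.59 kW

29.59


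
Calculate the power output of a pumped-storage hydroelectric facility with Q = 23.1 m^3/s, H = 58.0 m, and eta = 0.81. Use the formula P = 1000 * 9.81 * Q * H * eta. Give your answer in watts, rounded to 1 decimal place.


Apply the hydropower formula P = rho * g * Q * H * eta
rho * g = 1000 * 9.81 = 9810.0
P = 9810.0 * 23.1 * 58.0 * 0.81
P = 10646184.8 W

10646184.8


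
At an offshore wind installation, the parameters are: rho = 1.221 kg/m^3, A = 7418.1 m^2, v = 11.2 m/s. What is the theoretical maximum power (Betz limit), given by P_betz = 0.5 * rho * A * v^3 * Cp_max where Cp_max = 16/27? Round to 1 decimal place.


The Betz coefficient Cp_max = 16/27 = 0.5926
v^3 = 11.2^3 = 1404.928
P_betz = 0.5 * rho * A * v^3 * Cp_max
P_betz = 0.5 * 1.221 * 7418.1 * 1404.928 * 0.5926
P_betz = 3770410.5 W

3770410.5


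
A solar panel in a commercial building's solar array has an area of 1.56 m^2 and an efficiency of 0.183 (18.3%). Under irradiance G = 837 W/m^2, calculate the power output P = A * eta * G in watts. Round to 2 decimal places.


Use the solar power formula P = A * eta * G.
Given: A = 1.56 m^2, eta = 0.183, G = 837 W/m^2
P = 1.56 * 0.183 * 837
P = 238.95 W

238.95


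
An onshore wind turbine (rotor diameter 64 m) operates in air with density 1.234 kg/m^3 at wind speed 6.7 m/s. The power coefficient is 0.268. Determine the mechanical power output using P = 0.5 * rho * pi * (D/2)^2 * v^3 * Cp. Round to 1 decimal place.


Step 1 -- Compute swept area:
  A = pi * (D/2)^2 = pi * (64/2)^2 = 3216.99 m^2
Step 2 -- Apply wind power equation:
  P = 0.5 * rho * A * v^3 * Cp
  v^3 = 6.7^3 = 300.763
  P = 0.5 * 1.234 * 3216.99 * 300.763 * 0.268
  P = 159990.5 W

159990.5


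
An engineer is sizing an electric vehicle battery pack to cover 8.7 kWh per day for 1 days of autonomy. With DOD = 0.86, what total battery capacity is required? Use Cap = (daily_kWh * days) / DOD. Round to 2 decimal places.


Total energy needed = daily * days = 8.7 * 1 = 8.7 kWh
Account for depth of discharge:
  Cap = total_energy / DOD = 8.7 / 0.86
  Cap = 10.12 kWh

10.12


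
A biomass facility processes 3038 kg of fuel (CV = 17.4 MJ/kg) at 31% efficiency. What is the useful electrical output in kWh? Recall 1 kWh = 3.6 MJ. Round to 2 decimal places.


Total energy = mass * CV = 3038 * 17.4 = 52861.2 MJ
Useful energy = total * eta = 52861.2 * 0.31 = 16386.97 MJ
Convert to kWh: 16386.97 / 3.6
Useful energy = 4551.94 kWh

4551.94


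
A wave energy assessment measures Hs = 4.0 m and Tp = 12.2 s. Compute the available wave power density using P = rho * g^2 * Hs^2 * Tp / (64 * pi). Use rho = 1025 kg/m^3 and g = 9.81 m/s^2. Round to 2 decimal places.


Apply wave power formula:
  g^2 = 9.81^2 = 96.2361
  Hs^2 = 4.0^2 = 16.0
  Numerator = rho * g^2 * Hs^2 * Tp = 1025 * 96.2361 * 16.0 * 12.2 = 19254918.89
  Denominator = 64 * pi = 201.0619
  P = 19254918.89 / 201.0619 = 95766.11 W/m

95766.11


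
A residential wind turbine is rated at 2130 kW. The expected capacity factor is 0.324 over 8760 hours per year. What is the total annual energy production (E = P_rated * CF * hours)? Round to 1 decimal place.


Annual energy = rated_kW * capacity_factor * hours_per_year
Given: P_rated = 2130 kW, CF = 0.324, hours = 8760
E = 2130 * 0.324 * 8760
E = 6045451.2 kWh

6045451.2


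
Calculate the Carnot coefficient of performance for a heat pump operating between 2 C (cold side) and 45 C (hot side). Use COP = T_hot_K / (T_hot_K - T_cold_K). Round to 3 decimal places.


Convert to Kelvin:
  T_hot = 45 + 273.15 = 318.15 K
  T_cold = 2 + 273.15 = 275.15 K
Apply Carnot COP formula:
  COP = T_hot_K / (T_hot_K - T_cold_K) = 318.15 / 43.0
  COP = 7.399

7.399


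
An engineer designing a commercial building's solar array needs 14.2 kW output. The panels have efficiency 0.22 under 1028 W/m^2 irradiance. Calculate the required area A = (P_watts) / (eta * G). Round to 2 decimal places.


Convert target power to watts: P = 14.2 * 1000 = 14200.0 W
Compute denominator: eta * G = 0.22 * 1028 = 226.16
Required area A = P / (eta * G) = 14200.0 / 226.16
A = 62.79 m^2

62.79


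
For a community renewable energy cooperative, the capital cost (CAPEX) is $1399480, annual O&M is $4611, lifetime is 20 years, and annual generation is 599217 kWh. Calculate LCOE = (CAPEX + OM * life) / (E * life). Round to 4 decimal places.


Total cost = CAPEX + OM * lifetime = 1399480 + 4611 * 20 = 1399480 + 92220 = 1491700
Total generation = annual * lifetime = 599217 * 20 = 11984340 kWh
LCOE = 1491700 / 11984340
LCOE = 0.1245 $/kWh

0.1245


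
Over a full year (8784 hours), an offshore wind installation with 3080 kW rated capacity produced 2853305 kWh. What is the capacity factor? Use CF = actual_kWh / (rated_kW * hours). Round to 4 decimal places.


Capacity factor = actual output / maximum possible output
Maximum possible = rated * hours = 3080 * 8784 = 27054720 kWh
CF = 2853305 / 27054720
CF = 0.1055

0.1055


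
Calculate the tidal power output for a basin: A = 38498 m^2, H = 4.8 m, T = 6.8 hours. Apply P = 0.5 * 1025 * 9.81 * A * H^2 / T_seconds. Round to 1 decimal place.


Convert period to seconds: T = 6.8 * 3600 = 24480.0 s
H^2 = 4.8^2 = 23.04
P = 0.5 * rho * g * A * H^2 / T
P = 0.5 * 1025 * 9.81 * 38498 * 23.04 / 24480.0
P = 182168.0 W

182168.0


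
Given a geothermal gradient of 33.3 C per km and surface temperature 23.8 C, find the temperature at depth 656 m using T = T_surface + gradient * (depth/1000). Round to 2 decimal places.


Convert depth to km: 656 / 1000 = 0.656 km
Temperature increase = gradient * depth_km = 33.3 * 0.656 = 21.84 C
Temperature at depth = T_surface + delta_T = 23.8 + 21.84
T = 45.64 C

45.64


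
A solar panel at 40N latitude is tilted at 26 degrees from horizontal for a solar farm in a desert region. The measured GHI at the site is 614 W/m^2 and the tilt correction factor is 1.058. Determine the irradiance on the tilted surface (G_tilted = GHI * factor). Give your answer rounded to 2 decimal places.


Identify the given values:
  GHI = 614 W/m^2, tilt correction factor = 1.058
Apply the formula G_tilted = GHI * factor:
  G_tilted = 614 * 1.058
  G_tilted = 649.61 W/m^2

649.61


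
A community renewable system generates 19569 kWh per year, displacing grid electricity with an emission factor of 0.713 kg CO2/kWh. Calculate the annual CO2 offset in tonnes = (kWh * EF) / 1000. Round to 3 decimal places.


CO2 offset in kg = generation * emission_factor
CO2 offset = 19569 * 0.713 = 13952.7 kg
Convert to tonnes:
  CO2 offset = 13952.7 / 1000 = 13.953 tonnes

13.953


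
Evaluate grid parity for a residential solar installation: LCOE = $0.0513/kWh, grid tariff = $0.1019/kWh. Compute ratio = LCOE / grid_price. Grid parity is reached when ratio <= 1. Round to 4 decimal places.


Compare LCOE to grid price:
  LCOE = $0.0513/kWh, Grid price = $0.1019/kWh
  Ratio = LCOE / grid_price = 0.0513 / 0.1019 = 0.5034
  Grid parity achieved (ratio <= 1)? yes

0.5034


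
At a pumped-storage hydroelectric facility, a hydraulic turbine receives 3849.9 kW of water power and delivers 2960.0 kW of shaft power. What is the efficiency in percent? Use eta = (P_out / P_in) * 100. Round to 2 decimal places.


Turbine efficiency = (output power / input power) * 100
eta = (2960.0 / 3849.9) * 100
eta = 76.89%

76.89


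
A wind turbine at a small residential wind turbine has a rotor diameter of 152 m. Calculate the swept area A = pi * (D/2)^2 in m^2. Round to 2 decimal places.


Compute the rotor radius:
  r = D / 2 = 152 / 2 = 76.0 m
Calculate swept area:
  A = pi * r^2 = pi * 76.0^2
  A = 18145.84 m^2

18145.84


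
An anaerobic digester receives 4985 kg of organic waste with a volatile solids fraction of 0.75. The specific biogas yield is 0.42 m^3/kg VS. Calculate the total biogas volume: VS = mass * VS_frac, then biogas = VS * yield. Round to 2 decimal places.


Compute volatile solids:
  VS = mass * VS_fraction = 4985 * 0.75 = 3738.75 kg
Calculate biogas volume:
  Biogas = VS * specific_yield = 3738.75 * 0.42
  Biogas = 1570.28 m^3

1570.28


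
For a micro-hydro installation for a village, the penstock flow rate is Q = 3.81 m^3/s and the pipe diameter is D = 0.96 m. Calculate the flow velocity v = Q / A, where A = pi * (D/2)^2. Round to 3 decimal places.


Compute pipe cross-sectional area:
  A = pi * (D/2)^2 = pi * (0.96/2)^2 = 0.7238 m^2
Calculate velocity:
  v = Q / A = 3.81 / 0.7238
  v = 5.264 m/s

5.264
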